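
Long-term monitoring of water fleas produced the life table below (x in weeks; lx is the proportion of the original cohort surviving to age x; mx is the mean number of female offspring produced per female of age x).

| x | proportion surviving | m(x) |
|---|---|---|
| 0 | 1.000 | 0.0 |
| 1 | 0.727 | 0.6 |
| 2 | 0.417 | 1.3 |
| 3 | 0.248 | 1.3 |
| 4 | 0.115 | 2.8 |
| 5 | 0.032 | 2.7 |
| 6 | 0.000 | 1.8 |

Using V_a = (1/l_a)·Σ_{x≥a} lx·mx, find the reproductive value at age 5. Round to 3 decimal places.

2.700

lx·mx for x ≥ 5: 0.0864, 0 → sum = 0.0864
V_5 = 0.0864 / l_5 = 0.0864 / 0.032 = 2.7 → 2.700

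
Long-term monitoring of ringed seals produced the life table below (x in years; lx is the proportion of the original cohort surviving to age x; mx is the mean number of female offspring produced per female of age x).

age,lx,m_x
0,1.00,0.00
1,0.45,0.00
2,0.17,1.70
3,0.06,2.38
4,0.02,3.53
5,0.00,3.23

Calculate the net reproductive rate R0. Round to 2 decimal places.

0.50

lx·mx by age: 0, 0, 0.289, 0.1428, 0.0706, 0
R0 = Σ lx·mx = 0.5024 → 0.50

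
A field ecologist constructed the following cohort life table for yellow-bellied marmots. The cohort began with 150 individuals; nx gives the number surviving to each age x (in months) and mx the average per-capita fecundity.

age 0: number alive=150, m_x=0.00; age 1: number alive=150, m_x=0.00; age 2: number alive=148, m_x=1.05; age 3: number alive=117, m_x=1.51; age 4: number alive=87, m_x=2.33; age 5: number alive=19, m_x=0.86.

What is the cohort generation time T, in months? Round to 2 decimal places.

3.15

lx = nx/n0 = nx/150: 1, 1, 0.98667…, 0.78, 0.58, 0.12667…
lx·mx: 0, 0, 1.036…, 1.1778, 1.3514, 0.108933… → R0 = 3.674133…
x·lx·mx: 0, 0, 2.072…, 3.5334, 5.4056, 0.544667… → Σ = 11.555667…
T = 11.555667… / 3.674133… = 3.145141… → 3.15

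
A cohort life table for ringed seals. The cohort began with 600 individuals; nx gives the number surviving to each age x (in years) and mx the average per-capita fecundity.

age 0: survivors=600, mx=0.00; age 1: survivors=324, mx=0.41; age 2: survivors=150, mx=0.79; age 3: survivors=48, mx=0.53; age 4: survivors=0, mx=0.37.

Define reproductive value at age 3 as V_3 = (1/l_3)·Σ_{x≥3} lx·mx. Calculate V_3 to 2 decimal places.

0.53

lx = nx/n0 = nx/600: 1, 0.54, 0.25, 0.08, 0
lx·mx for x ≥ 3: 0.0424, 0 → sum = 0.0424
V_3 = 0.0424 / l_3 = 0.0424 / 0.08 = 0.53 → 0.53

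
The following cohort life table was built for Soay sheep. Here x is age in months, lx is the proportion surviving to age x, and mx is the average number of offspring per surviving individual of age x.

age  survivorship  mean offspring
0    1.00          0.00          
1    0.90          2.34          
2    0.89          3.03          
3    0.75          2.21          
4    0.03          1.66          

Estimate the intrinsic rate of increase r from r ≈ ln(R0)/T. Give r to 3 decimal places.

R0 = Σ lx·mx = 0 + 2.106 + 2.6967 + 1.6575 + 0.0498 = 6.51
Σ x·lx·mx = 12.6711; T = 12.6711/6.51 = 1.94641…
r ≈ ln(R0)/T = ln(6.51)/1.94641… = 0.96246… → 0.962

0.962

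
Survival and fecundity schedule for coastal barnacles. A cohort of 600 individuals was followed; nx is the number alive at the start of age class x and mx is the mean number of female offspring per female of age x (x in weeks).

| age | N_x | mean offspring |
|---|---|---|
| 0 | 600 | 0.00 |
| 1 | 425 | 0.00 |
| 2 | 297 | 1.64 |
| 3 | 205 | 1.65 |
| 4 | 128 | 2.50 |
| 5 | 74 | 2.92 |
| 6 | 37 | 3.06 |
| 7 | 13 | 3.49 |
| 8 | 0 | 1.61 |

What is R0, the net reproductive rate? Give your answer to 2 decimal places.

lx = nx/n0 = nx/600: 1, 0.70833…, 0.495, 0.34167…, 0.21333…, 0.12333…, 0.06167…, 0.02167…, 0
lx·mx by age: 0, 0, 0.8118, 0.56375…, 0.533333…, 0.360133…, 0.1887…, 0.075617…, 0
R0 = Σ lx·mx = 2.533333… → 2.53

2.53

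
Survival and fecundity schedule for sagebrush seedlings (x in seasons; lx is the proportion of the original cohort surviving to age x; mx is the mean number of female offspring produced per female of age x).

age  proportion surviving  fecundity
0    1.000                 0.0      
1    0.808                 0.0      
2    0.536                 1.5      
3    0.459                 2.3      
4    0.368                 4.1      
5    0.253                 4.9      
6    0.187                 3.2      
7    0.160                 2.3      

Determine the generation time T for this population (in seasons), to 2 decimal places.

lx·mx: 0, 0, 0.804, 1.0557, 1.5088, 1.2397, 0.5984, 0.368 → R0 = 5.5746
x·lx·mx: 0, 0, 1.608, 3.1671, 6.0352, 6.1985, 3.5904, 2.576 → Σ = 23.1752
T = 23.1752 / 5.5746 = 4.157285… → 4.16

4.16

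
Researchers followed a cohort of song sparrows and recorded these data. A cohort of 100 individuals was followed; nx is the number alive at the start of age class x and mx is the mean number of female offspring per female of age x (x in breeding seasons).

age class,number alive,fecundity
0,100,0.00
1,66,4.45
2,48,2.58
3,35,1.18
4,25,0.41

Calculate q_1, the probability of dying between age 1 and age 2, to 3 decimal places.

0.273

lx = nx/n0 = nx/100: 1, 0.66, 0.48, 0.35, 0.25
q_1 = (l_1 − l_2) / l_1 = (0.66 − 0.48) / 0.66
     = 0.18 / 0.66 = 0.272727… → 0.273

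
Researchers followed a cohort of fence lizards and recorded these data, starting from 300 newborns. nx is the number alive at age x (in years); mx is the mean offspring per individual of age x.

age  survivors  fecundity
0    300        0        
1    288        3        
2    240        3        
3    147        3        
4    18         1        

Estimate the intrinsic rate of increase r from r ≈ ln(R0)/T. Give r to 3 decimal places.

1.060

lx = nx/n0 = nx/300: 1, 0.96, 0.8, 0.49, 0.06
R0 = Σ lx·mx = 0 + 2.88 + 2.4 + 1.47 + 0.06 = 6.81
Σ x·lx·mx = 12.33; T = 12.33/6.81 = 1.81057…
r ≈ ln(R0)/T = ln(6.81)/1.81057… = 1.05955… → 1.060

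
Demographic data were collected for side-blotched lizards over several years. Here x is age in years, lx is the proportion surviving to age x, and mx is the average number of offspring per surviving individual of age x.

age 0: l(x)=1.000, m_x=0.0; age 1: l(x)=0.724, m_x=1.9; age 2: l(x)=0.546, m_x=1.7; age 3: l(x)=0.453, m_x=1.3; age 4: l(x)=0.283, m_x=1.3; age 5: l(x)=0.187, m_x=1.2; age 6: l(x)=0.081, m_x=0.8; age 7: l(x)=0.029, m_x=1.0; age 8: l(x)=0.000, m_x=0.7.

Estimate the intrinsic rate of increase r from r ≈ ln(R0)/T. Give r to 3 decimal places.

R0 = Σ lx·mx = 0 + 1.3756 + 0.9282 + 0.5889 + 0.3679 + 0.2244 + 0.0648 + 0.029 + 0 = 3.5788
Σ x·lx·mx = 8.1841; T = 8.1841/3.5788 = 2.28683…
r ≈ ln(R0)/T = ln(3.5788)/2.28683… = 0.55755… → 0.558

0.558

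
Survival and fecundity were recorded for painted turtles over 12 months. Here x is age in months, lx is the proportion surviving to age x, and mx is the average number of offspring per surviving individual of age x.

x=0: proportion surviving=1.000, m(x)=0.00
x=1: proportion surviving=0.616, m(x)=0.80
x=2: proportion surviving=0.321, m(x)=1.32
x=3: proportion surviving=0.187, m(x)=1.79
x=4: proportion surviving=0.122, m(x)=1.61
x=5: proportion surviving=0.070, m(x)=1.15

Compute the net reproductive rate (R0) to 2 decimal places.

lx·mx by age: 0, 0.4928, 0.42372, 0.33473, 0.19642, 0.0805
R0 = Σ lx·mx = 1.52817 → 1.53

1.53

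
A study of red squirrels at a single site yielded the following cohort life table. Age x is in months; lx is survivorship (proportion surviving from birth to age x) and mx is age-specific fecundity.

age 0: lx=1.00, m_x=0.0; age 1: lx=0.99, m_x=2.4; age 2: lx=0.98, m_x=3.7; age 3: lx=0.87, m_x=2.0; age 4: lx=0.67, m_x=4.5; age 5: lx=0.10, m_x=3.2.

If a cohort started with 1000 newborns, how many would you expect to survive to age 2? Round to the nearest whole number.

980

Expected survivors = N0 · l_2 = 1000 × 0.98 = 980 → 980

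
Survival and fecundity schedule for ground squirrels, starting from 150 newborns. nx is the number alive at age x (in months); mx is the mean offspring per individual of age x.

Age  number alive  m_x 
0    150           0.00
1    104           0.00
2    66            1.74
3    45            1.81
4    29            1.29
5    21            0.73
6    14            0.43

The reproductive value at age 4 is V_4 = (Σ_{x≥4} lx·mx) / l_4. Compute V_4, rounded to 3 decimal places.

2.026

lx = nx/n0 = nx/150: 1, 0.69333…, 0.44, 0.3, 0.19333…, 0.14, 0.09333…
lx·mx for x ≥ 4: 0.2494…, 0.1022, 0.040133… → sum = 0.391733…
V_4 = 0.391733… / l_4 = 0.391733… / 0.193333… = 2.026207… → 2.026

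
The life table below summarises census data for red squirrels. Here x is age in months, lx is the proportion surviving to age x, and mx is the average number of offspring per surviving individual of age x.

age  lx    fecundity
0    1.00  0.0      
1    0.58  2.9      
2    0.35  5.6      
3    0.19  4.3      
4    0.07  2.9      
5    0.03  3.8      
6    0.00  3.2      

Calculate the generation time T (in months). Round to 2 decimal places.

lx·mx: 0, 1.682, 1.96, 0.817, 0.203, 0.114, 0 → R0 = 4.776
x·lx·mx: 0, 1.682, 3.92, 2.451, 0.812, 0.57, 0 → Σ = 9.435
T = 9.435 / 4.776 = 1.975503… → 1.98

1.98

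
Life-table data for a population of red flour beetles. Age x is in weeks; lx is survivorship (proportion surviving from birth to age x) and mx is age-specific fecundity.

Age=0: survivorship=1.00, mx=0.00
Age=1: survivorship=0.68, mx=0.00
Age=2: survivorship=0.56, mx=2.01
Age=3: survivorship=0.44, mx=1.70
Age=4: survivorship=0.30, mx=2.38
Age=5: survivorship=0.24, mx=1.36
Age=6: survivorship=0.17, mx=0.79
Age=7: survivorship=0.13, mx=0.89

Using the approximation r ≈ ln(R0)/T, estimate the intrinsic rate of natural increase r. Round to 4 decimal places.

0.3438

R0 = Σ lx·mx = 0 + 0 + 1.1256 + 0.748 + 0.714 + 0.3264 + 0.1343 + 0.1157 = 3.164
Σ x·lx·mx = 10.5989; T = 10.5989/3.164 = 3.34984…
r ≈ ln(R0)/T = ln(3.164)/3.34984… = 0.343848… → 0.3438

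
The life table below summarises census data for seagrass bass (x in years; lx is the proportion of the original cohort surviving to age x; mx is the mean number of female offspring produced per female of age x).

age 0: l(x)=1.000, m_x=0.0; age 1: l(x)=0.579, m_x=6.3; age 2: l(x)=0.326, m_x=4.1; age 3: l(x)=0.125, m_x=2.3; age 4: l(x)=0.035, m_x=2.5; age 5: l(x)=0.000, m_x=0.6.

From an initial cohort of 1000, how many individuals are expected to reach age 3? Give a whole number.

Expected survivors = N0 · l_3 = 1000 × 0.125 = 125 → 125

125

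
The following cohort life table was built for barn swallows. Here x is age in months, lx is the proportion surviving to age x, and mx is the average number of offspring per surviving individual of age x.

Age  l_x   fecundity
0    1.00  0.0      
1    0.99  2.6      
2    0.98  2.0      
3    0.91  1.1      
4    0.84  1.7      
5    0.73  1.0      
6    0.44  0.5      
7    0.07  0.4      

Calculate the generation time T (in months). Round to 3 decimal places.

2.566

lx·mx: 0, 2.574, 1.96, 1.001, 1.428, 0.73, 0.22, 0.028 → R0 = 7.941
x·lx·mx: 0, 2.574, 3.92, 3.003, 5.712, 3.65, 1.32, 0.196 → Σ = 20.375
T = 20.375 / 7.941 = 2.565798… → 2.566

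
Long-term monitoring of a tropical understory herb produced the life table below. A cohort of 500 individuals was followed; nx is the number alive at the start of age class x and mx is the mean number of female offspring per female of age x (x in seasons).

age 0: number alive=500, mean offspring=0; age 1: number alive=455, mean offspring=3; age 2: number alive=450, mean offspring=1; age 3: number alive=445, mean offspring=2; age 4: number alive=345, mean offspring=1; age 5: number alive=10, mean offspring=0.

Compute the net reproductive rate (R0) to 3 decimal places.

6.100

lx = nx/n0 = nx/500: 1, 0.91, 0.9, 0.89, 0.69, 0.02
lx·mx by age: 0, 2.73, 0.9, 1.78, 0.69, 0
R0 = Σ lx·mx = 6.1 → 6.100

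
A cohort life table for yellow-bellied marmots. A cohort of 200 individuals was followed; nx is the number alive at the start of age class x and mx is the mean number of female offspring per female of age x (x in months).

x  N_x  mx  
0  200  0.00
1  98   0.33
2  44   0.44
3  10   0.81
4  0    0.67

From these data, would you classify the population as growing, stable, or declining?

lx = nx/n0 = nx/200: 1, 0.49, 0.22, 0.05, 0
R0 = Σ lx·mx = 0 + 0.1617 + 0.0968 + 0.0405 + 0 = 0.299
R0 < 1, so the population is declining.

declining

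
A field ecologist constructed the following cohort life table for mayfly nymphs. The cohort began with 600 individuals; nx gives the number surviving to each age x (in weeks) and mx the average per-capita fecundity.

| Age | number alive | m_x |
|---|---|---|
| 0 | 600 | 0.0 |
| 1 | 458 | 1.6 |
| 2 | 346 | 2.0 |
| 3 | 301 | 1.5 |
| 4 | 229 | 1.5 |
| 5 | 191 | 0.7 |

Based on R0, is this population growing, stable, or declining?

lx = nx/n0 = nx/600: 1, 0.76333…, 0.57667…, 0.50167…, 0.38167…, 0.31833…
R0 = Σ lx·mx = 0 + 1.221333… + 1.153333… + 0.7525… + 0.5725… + 0.222833… = 3.9225…
R0 > 1, so the population is growing.

growing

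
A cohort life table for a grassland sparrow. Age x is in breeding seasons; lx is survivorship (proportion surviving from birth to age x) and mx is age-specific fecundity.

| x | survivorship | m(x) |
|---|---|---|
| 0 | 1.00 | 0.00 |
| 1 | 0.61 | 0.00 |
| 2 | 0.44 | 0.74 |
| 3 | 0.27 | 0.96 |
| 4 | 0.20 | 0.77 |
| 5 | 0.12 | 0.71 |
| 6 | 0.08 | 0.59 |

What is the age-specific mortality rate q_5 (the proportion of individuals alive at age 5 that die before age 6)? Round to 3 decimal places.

0.333

q_5 = (l_5 − l_6) / l_5 = (0.12 − 0.08) / 0.12
     = 0.04 / 0.12 = 0.333333… → 0.333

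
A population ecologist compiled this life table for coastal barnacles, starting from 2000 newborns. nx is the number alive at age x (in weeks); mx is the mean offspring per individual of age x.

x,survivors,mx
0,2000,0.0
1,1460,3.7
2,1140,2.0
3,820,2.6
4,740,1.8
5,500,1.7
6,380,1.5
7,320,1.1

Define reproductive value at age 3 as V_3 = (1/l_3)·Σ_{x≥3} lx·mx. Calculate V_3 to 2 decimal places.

lx = nx/n0 = nx/2000: 1, 0.73, 0.57, 0.41, 0.37, 0.25, 0.19, 0.16
lx·mx for x ≥ 3: 1.066, 0.666, 0.425, 0.285, 0.176 → sum = 2.618
V_3 = 2.618 / l_3 = 2.618 / 0.41 = 6.385366… → 6.39

6.39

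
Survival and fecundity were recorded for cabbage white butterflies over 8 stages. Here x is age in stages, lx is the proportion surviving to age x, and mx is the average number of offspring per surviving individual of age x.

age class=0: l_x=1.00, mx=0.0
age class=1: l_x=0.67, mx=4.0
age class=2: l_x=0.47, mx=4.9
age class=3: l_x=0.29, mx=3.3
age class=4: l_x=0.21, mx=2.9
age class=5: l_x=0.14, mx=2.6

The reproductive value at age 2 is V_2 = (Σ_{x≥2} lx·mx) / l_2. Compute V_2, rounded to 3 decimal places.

9.006

lx·mx for x ≥ 2: 2.303, 0.957, 0.609, 0.364 → sum = 4.233
V_2 = 4.233 / l_2 = 4.233 / 0.47 = 9.006383… → 9.006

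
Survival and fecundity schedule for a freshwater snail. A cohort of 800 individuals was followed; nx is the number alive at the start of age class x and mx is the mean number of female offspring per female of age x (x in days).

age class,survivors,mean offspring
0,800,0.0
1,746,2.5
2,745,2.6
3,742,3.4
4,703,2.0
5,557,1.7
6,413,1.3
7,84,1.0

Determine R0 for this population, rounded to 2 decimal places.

lx = nx/n0 = nx/800: 1, 0.9325, 0.93125, 0.9275, 0.87875, 0.69625, 0.51625, 0.105
lx·mx by age: 0, 2.33125, 2.42125, 3.1535, 1.7575, 1.183625, 0.671125, 0.105
R0 = Σ lx·mx = 11.62325 → 11.62

11.62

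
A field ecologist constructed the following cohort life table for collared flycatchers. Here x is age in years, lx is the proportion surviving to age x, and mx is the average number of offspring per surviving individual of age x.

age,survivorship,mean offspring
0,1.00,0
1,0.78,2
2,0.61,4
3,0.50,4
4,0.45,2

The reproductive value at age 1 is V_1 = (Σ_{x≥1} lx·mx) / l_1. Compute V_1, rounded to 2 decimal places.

8.85

lx·mx for x ≥ 1: 1.56, 2.44, 2, 0.9 → sum = 6.9
V_1 = 6.9 / l_1 = 6.9 / 0.78 = 8.846154… → 8.85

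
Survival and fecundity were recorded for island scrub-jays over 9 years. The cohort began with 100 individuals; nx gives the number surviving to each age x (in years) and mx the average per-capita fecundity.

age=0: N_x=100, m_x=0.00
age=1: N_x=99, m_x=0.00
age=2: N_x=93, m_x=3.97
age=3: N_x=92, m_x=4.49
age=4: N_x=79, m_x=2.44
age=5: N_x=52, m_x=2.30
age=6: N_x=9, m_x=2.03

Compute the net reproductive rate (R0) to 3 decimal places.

11.129

lx = nx/n0 = nx/100: 1, 0.99, 0.93, 0.92, 0.79, 0.52, 0.09
lx·mx by age: 0, 0, 3.6921, 4.1308, 1.9276, 1.196, 0.1827
R0 = Σ lx·mx = 11.1292 → 11.129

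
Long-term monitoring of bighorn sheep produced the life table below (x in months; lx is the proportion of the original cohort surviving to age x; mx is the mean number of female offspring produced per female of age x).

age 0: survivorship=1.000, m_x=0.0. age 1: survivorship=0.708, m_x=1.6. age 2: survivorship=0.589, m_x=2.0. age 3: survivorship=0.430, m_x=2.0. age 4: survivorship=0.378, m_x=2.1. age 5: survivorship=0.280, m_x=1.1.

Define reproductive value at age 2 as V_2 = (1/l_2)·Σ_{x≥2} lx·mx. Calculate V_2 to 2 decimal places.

lx·mx for x ≥ 2: 1.178, 0.86, 0.7938, 0.308 → sum = 3.1398
V_2 = 3.1398 / l_2 = 3.1398 / 0.589 = 5.33073… → 5.33

5.33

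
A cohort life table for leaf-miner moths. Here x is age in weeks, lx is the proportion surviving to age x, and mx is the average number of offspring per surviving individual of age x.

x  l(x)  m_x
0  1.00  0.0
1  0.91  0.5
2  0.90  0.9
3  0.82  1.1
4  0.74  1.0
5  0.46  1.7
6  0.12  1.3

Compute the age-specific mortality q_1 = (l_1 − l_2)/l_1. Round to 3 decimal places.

q_1 = (l_1 − l_2) / l_1 = (0.91 − 0.9) / 0.91
     = 0.01 / 0.91 = 0.010989… → 0.011

0.011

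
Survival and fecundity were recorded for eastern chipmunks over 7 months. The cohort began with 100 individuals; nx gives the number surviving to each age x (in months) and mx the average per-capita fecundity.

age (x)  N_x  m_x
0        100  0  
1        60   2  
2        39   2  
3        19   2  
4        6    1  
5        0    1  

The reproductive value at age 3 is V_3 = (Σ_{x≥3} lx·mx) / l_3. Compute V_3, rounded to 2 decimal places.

lx = nx/n0 = nx/100: 1, 0.6, 0.39, 0.19, 0.06, 0
lx·mx for x ≥ 3: 0.38, 0.06, 0 → sum = 0.44
V_3 = 0.44 / l_3 = 0.44 / 0.19 = 2.315789… → 2.32

2.32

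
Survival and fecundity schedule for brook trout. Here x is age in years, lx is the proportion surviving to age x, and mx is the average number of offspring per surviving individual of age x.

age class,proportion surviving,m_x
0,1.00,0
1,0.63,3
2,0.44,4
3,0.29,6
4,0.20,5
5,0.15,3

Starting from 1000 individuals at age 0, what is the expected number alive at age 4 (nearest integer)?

Expected survivors = N0 · l_4 = 1000 × 0.20 = 200 → 200

200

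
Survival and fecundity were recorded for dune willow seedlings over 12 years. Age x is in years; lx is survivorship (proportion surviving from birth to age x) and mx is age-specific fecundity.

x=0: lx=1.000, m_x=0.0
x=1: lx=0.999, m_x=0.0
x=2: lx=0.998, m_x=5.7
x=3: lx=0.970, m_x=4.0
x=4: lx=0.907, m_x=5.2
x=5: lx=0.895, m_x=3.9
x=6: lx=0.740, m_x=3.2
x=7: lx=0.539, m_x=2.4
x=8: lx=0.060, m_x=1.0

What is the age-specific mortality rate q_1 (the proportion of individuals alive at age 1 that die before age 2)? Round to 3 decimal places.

q_1 = (l_1 − l_2) / l_1 = (0.999 − 0.998) / 0.999
     = 0.001 / 0.999 = 0.001001… → 0.001

0.001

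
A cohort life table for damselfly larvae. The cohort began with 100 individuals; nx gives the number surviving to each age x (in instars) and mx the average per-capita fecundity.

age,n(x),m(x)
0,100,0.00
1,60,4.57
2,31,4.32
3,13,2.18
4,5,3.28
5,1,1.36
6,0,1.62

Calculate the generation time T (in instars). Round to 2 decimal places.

lx = nx/n0 = nx/100: 1, 0.6, 0.31, 0.13, 0.05, 0.01, 0
lx·mx: 0, 2.742, 1.3392, 0.2834, 0.164, 0.0136, 0 → R0 = 4.5422
x·lx·mx: 0, 2.742, 2.6784, 0.8502, 0.656, 0.068, 0 → Σ = 6.9946
T = 6.9946 / 4.5422 = 1.539915… → 1.54

1.54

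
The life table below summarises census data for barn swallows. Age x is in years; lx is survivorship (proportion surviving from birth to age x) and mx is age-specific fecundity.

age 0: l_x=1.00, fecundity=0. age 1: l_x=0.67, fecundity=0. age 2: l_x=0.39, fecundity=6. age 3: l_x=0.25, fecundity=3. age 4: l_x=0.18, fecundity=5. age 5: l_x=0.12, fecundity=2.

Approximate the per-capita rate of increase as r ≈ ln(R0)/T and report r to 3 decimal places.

R0 = Σ lx·mx = 0 + 0 + 2.34 + 0.75 + 0.9 + 0.24 = 4.23
Σ x·lx·mx = 11.73; T = 11.73/4.23 = 2.77305…
r ≈ ln(R0)/T = ln(4.23)/2.77305… = 0.52008… → 0.520

0.520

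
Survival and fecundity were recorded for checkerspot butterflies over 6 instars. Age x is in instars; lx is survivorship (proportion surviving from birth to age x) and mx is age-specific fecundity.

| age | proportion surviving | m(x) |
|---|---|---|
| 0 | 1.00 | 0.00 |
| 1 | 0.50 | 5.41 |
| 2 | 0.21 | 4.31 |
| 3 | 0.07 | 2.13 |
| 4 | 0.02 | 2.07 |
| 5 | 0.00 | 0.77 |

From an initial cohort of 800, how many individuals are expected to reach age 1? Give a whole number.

Expected survivors = N0 · l_1 = 800 × 0.50 = 400 → 400

400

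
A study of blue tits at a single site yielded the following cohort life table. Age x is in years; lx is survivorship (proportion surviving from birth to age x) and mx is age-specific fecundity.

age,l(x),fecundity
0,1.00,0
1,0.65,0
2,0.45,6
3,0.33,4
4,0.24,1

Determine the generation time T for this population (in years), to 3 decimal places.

lx·mx: 0, 0, 2.7, 1.32, 0.24 → R0 = 4.26
x·lx·mx: 0, 0, 5.4, 3.96, 0.96 → Σ = 10.32
T = 10.32 / 4.26 = 2.422535… → 2.423

2.423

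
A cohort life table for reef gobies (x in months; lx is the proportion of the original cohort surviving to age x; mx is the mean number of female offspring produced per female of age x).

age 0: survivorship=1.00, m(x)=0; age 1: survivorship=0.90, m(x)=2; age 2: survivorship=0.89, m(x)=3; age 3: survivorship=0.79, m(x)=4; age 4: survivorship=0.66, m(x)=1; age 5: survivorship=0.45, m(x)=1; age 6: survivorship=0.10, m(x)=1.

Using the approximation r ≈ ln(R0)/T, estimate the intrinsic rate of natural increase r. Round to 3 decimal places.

R0 = Σ lx·mx = 0 + 1.8 + 2.67 + 3.16 + 0.66 + 0.45 + 0.1 = 8.84
Σ x·lx·mx = 22.11; T = 22.11/8.84 = 2.50113…
r ≈ ln(R0)/T = ln(8.84)/2.50113… = 0.87132… → 0.871

0.871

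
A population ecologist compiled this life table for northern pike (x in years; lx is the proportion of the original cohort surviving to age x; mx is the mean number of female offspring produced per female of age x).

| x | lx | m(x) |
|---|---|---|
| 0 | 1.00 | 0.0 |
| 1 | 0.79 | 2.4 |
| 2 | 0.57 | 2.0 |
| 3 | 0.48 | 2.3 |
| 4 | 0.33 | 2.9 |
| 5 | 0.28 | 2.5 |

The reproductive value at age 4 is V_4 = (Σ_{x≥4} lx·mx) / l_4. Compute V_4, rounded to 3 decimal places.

5.021

lx·mx for x ≥ 4: 0.957, 0.7 → sum = 1.657
V_4 = 1.657 / l_4 = 1.657 / 0.33 = 5.021212… → 5.021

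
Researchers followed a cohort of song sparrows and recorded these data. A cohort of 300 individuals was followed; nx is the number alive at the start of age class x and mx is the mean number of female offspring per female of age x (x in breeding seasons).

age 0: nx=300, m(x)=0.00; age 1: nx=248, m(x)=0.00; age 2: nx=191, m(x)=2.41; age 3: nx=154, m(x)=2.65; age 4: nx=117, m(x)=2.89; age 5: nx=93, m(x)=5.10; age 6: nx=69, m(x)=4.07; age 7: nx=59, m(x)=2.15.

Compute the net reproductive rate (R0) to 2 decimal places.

6.96

lx = nx/n0 = nx/300: 1, 0.82667…, 0.63667…, 0.51333…, 0.39, 0.31, 0.23, 0.19667…
lx·mx by age: 0, 0, 1.534367…, 1.360333…, 1.1271, 1.581, 0.9361, 0.422833…
R0 = Σ lx·mx = 6.961733… → 6.96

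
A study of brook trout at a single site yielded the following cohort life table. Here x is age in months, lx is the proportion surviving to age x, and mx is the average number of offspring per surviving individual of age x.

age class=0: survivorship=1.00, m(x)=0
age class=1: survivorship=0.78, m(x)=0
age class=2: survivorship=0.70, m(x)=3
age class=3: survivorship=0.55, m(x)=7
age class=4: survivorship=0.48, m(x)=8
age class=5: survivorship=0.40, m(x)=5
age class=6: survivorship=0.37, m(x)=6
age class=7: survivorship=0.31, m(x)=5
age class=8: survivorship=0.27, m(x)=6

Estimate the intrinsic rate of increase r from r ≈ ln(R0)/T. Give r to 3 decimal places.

0.624

R0 = Σ lx·mx = 0 + 0 + 2.1 + 3.85 + 3.84 + 2 + 2.22 + 1.55 + 1.62 = 17.18
Σ x·lx·mx = 78.24; T = 78.24/17.18 = 4.55413…
r ≈ ln(R0)/T = ln(17.18)/4.55413… = 0.62443… → 0.624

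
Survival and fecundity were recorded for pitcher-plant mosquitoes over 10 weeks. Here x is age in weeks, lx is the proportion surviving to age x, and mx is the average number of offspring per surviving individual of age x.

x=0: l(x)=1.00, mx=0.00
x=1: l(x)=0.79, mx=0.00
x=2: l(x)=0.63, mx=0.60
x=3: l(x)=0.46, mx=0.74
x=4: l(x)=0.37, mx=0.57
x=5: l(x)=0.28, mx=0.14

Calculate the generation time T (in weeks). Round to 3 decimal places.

lx·mx: 0, 0, 0.378, 0.3404, 0.2109, 0.0392 → R0 = 0.9685
x·lx·mx: 0, 0, 0.756, 1.0212, 0.8436, 0.196 → Σ = 2.8168
T = 2.8168 / 0.9685 = 2.908415… → 2.908

2.908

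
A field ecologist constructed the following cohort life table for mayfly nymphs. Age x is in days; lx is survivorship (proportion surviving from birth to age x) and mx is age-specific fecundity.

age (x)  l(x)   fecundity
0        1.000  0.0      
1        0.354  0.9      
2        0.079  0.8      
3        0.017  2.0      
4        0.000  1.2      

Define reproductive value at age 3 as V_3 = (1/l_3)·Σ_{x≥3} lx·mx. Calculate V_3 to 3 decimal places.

lx·mx for x ≥ 3: 0.034, 0 → sum = 0.034
V_3 = 0.034 / l_3 = 0.034 / 0.017 = 2 → 2.000

2.000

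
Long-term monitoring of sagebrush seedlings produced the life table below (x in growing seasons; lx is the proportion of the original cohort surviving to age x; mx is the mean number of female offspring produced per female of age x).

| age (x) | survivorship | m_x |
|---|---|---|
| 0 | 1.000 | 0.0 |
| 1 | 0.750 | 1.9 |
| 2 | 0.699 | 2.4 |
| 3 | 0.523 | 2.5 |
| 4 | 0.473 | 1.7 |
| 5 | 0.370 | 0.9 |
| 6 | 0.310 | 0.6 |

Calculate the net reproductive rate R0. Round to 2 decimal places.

lx·mx by age: 0, 1.425, 1.6776, 1.3075, 0.8041, 0.333, 0.186
R0 = Σ lx·mx = 5.7332 → 5.73

5.73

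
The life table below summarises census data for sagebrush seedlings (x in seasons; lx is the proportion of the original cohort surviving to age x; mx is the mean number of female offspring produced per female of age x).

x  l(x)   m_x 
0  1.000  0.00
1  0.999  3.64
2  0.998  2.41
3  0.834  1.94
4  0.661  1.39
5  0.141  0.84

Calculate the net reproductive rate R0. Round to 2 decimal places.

lx·mx by age: 0, 3.63636, 2.40518, 1.61796, 0.91879, 0.11844
R0 = Σ lx·mx = 8.69673 → 8.70

8.70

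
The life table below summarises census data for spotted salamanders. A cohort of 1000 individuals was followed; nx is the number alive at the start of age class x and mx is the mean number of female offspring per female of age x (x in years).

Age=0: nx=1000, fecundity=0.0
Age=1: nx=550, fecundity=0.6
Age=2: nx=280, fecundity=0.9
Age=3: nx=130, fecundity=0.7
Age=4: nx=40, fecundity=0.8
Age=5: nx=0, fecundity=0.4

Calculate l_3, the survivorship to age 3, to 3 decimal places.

0.130

l_3 = n_3/n_0 = 130/1000 = 0.13 → 0.130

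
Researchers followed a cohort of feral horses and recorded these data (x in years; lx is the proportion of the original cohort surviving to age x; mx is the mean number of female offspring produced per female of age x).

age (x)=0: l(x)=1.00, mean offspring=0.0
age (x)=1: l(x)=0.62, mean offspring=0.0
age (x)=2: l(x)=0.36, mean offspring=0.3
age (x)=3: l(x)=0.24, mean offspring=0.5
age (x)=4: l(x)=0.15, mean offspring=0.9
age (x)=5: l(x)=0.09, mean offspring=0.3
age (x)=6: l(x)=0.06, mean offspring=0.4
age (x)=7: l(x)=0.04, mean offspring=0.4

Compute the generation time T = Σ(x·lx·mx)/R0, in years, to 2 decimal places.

lx·mx: 0, 0, 0.108, 0.12, 0.135, 0.027, 0.024, 0.016 → R0 = 0.43
x·lx·mx: 0, 0, 0.216, 0.36, 0.54, 0.135, 0.144, 0.112 → Σ = 1.507
T = 1.507 / 0.43 = 3.504651… → 3.50

3.50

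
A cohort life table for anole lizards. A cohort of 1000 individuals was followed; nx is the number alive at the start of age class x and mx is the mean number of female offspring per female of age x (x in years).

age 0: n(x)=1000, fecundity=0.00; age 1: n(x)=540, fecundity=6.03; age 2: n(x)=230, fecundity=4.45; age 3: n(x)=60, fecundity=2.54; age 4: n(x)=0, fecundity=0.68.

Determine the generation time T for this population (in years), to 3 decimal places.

1.300

lx = nx/n0 = nx/1000: 1, 0.54, 0.23, 0.06, 0
lx·mx: 0, 3.2562, 1.0235, 0.1524, 0 → R0 = 4.4321
x·lx·mx: 0, 3.2562, 2.047, 0.4572, 0 → Σ = 5.7604
T = 5.7604 / 4.4321 = 1.2997… → 1.300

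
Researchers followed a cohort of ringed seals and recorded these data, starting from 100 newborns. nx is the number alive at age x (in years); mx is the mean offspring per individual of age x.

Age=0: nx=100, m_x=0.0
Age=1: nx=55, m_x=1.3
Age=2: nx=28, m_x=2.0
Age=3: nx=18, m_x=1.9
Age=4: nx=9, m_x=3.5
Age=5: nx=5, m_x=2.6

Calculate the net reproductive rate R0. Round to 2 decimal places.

lx = nx/n0 = nx/100: 1, 0.55, 0.28, 0.18, 0.09, 0.05
lx·mx by age: 0, 0.715, 0.56, 0.342, 0.315, 0.13
R0 = Σ lx·mx = 2.062 → 2.06

2.06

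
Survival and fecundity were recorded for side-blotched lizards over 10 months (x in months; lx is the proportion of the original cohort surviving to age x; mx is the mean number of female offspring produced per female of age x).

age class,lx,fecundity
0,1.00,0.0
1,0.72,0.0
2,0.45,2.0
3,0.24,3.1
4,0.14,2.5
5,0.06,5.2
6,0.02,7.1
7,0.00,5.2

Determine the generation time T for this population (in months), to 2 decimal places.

3.20

lx·mx: 0, 0, 0.9, 0.744, 0.35, 0.312, 0.142, 0 → R0 = 2.448
x·lx·mx: 0, 0, 1.8, 2.232, 1.4, 1.56, 0.852, 0 → Σ = 7.844
T = 7.844 / 2.448 = 3.204248… → 3.20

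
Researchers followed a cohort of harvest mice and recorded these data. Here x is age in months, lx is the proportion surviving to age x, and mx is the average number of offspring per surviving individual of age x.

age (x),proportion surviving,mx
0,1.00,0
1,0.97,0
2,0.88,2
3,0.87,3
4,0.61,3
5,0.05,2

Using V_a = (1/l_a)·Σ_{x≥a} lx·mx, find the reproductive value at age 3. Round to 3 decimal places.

lx·mx for x ≥ 3: 2.61, 1.83, 0.1 → sum = 4.54
V_3 = 4.54 / l_3 = 4.54 / 0.87 = 5.218391… → 5.218

5.218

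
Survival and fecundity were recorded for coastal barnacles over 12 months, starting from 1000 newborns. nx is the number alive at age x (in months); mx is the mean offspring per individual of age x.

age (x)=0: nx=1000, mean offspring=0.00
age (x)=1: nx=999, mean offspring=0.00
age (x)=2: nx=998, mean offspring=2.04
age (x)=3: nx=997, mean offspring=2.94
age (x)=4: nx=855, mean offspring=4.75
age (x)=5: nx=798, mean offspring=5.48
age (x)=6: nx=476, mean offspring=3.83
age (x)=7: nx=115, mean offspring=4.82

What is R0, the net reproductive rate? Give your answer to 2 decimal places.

15.78

lx = nx/n0 = nx/1000: 1, 0.999, 0.998, 0.997, 0.855, 0.798, 0.476, 0.115
lx·mx by age: 0, 0, 2.03592, 2.93118, 4.06125, 4.37304, 1.82308, 0.5543
R0 = Σ lx·mx = 15.77877 → 15.78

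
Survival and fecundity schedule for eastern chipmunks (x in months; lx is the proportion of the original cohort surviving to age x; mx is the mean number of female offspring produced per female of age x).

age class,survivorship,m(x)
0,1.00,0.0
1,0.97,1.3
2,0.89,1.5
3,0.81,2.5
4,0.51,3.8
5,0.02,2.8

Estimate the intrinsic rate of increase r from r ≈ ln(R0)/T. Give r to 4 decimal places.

R0 = Σ lx·mx = 0 + 1.261 + 1.335 + 2.025 + 1.938 + 0.056 = 6.615
Σ x·lx·mx = 18.038; T = 18.038/6.615 = 2.72683…
r ≈ ln(R0)/T = ln(6.615)/2.72683… = 0.69287… → 0.6929

0.6929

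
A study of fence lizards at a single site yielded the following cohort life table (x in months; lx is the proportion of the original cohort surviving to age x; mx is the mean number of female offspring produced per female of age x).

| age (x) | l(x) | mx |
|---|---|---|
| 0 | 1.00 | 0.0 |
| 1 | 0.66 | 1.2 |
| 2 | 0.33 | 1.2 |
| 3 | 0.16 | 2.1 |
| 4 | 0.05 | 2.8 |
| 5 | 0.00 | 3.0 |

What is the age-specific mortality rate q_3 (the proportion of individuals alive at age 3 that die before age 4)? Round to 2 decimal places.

0.69

q_3 = (l_3 − l_4) / l_3 = (0.16 − 0.05) / 0.16
     = 0.11 / 0.16 = 0.6875 → 0.69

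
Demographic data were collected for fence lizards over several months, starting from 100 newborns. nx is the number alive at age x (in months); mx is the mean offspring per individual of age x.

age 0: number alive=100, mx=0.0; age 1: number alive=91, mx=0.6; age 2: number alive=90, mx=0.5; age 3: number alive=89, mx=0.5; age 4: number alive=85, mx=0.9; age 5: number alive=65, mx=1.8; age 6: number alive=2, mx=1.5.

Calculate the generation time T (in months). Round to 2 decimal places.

3.49

lx = nx/n0 = nx/100: 1, 0.91, 0.9, 0.89, 0.85, 0.65, 0.02
lx·mx: 0, 0.546, 0.45, 0.445, 0.765, 1.17, 0.03 → R0 = 3.406
x·lx·mx: 0, 0.546, 0.9, 1.335, 3.06, 5.85, 0.18 → Σ = 11.871
T = 11.871 / 3.406 = 3.48532… → 3.49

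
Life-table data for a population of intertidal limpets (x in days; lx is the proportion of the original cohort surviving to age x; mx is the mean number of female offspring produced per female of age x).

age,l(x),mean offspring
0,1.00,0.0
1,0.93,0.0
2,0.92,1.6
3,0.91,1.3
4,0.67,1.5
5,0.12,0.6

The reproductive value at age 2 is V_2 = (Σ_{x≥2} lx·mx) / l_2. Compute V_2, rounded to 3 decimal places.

lx·mx for x ≥ 2: 1.472, 1.183, 1.005, 0.072 → sum = 3.732
V_2 = 3.732 / l_2 = 3.732 / 0.92 = 4.056522… → 4.057

4.057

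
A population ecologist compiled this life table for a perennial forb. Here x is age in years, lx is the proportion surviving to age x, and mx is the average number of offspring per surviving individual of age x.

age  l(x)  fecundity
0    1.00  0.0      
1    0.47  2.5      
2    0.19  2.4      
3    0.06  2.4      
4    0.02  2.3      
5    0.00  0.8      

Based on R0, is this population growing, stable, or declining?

R0 = Σ lx·mx = 0 + 1.175 + 0.456 + 0.144 + 0.046 + 0 = 1.821
R0 > 1, so the population is growing.

growing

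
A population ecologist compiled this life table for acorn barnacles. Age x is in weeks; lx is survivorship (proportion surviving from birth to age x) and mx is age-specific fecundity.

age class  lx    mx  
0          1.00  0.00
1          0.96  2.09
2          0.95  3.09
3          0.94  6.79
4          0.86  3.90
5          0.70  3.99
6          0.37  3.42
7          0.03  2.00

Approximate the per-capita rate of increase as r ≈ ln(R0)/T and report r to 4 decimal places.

0.8835

R0 = Σ lx·mx = 0 + 2.0064 + 2.9355 + 6.3826 + 3.354 + 2.793 + 1.2654 + 0.06 = 18.7969
Σ x·lx·mx = 62.4186; T = 62.4186/18.7969 = 3.32069…
r ≈ ln(R0)/T = ln(18.7969)/3.32069… = 0.88346… → 0.8835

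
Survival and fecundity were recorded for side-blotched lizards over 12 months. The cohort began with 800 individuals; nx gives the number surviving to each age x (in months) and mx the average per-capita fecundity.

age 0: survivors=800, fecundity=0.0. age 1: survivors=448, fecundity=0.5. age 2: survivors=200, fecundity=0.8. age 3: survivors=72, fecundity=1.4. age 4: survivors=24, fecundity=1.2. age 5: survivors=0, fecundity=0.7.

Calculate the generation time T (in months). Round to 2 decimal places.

lx = nx/n0 = nx/800: 1, 0.56, 0.25, 0.09, 0.03, 0
lx·mx: 0, 0.28, 0.2, 0.126, 0.036, 0 → R0 = 0.642
x·lx·mx: 0, 0.28, 0.4, 0.378, 0.144, 0 → Σ = 1.202
T = 1.202 / 0.642 = 1.872274… → 1.87

1.87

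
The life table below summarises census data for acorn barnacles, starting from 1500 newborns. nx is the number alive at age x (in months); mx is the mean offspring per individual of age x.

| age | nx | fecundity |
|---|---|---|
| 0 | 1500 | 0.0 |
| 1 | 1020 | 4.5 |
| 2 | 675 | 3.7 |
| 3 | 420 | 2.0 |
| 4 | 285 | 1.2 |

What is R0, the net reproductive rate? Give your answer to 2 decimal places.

5.51

lx = nx/n0 = nx/1500: 1, 0.68, 0.45, 0.28, 0.19
lx·mx by age: 0, 3.06, 1.665, 0.56, 0.228
R0 = Σ lx·mx = 5.513 → 5.51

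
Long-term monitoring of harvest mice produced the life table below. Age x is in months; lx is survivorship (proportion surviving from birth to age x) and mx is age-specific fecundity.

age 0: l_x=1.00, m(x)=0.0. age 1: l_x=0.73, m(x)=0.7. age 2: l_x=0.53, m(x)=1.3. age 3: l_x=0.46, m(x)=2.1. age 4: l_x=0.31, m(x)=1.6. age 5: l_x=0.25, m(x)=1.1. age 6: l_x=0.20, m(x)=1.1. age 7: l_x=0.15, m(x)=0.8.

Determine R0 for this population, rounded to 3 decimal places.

3.277

lx·mx by age: 0, 0.511, 0.689, 0.966, 0.496, 0.275, 0.22, 0.12
R0 = Σ lx·mx = 3.277 → 3.277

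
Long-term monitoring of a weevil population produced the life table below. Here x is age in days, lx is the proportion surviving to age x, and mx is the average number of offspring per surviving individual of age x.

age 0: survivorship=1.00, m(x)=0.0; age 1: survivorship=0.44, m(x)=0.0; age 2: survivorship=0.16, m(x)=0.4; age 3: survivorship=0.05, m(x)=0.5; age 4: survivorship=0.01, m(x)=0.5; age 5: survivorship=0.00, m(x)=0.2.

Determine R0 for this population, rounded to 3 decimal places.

lx·mx by age: 0, 0, 0.064, 0.025, 0.005, 0
R0 = Σ lx·mx = 0.094 → 0.094

0.094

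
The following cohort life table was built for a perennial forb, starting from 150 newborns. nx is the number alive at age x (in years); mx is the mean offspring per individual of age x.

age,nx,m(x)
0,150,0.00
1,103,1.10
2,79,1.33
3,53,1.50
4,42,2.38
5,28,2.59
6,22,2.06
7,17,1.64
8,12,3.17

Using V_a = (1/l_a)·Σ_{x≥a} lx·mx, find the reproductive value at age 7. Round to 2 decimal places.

3.88

lx = nx/n0 = nx/150: 1, 0.68667…, 0.52667…, 0.35333…, 0.28, 0.18667…, 0.14667…, 0.11333…, 0.08
lx·mx for x ≥ 7: 0.185867…, 0.2536 → sum = 0.439467…
V_7 = 0.439467… / l_7 = 0.439467… / 0.113333… = 3.877647… → 3.88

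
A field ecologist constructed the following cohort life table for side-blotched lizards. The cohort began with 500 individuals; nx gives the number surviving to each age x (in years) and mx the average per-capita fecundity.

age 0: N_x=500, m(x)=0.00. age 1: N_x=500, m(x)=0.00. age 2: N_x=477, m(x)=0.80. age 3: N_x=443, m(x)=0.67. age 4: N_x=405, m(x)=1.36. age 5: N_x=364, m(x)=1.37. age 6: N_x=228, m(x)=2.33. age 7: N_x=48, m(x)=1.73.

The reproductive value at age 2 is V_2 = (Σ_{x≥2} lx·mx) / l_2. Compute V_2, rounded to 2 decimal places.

4.91

lx = nx/n0 = nx/500: 1, 1, 0.954, 0.886, 0.81, 0.728, 0.456, 0.096
lx·mx for x ≥ 2: 0.7632, 0.59362, 1.1016, 0.99736, 1.06248, 0.16608 → sum = 4.68434
V_2 = 4.68434 / l_2 = 4.68434 / 0.954 = 4.91021… → 4.91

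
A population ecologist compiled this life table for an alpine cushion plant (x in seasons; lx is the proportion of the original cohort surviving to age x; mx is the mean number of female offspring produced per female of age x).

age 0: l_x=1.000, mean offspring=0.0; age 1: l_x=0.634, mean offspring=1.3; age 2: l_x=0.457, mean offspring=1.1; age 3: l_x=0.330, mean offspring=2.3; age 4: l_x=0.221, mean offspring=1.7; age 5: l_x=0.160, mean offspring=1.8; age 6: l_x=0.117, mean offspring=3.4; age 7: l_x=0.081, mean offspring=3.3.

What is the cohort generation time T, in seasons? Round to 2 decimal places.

3.31

lx·mx: 0, 0.8242, 0.5027, 0.759, 0.3757, 0.288, 0.3978, 0.2673 → R0 = 3.4147
x·lx·mx: 0, 0.8242, 1.0054, 2.277, 1.5028, 1.44, 2.3868, 1.8711 → Σ = 11.3073
T = 11.3073 / 3.4147 = 3.31136… → 3.31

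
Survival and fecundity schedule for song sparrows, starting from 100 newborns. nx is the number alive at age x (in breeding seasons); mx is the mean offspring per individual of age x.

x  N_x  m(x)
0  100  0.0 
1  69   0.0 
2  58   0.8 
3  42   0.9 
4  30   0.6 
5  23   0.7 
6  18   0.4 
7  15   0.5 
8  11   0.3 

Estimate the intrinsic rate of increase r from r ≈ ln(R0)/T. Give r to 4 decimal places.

lx = nx/n0 = nx/100: 1, 0.69, 0.58, 0.42, 0.3, 0.23, 0.18, 0.15, 0.11
R0 = Σ lx·mx = 0 + 0 + 0.464 + 0.378 + 0.18 + 0.161 + 0.072 + 0.075 + 0.033 = 1.363
Σ x·lx·mx = 4.808; T = 4.808/1.363 = 3.52751…
r ≈ ln(R0)/T = ln(1.363)/3.52751… = 0.087792… → 0.0878

0.0878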